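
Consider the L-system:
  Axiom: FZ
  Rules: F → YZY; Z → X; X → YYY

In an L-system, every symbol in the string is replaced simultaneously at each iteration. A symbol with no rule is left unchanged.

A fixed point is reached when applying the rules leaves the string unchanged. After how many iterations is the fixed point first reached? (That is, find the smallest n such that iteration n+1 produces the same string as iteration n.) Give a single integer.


Answer: 3

Derivation:
Step 0: FZ
Step 1: YZYX
Step 2: YXYYYY
Step 3: YYYYYYYY
Step 4: YYYYYYYY  (unchanged — fixed point at step 3)


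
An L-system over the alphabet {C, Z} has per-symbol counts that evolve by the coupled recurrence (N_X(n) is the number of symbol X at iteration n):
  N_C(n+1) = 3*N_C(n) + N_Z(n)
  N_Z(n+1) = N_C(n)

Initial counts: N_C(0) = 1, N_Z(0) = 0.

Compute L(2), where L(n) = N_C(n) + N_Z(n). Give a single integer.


Step 0: N_C=1, N_Z=0, L=1
Step 1: N_C=3, N_Z=1, L=4
Step 2: N_C=10, N_Z=3, L=13

Answer: 13


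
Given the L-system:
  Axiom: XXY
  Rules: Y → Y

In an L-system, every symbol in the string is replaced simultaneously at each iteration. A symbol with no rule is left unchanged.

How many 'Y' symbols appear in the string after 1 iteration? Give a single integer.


Answer: 1

Derivation:
Step 0: XXY  (1 'Y')
Step 1: XXY  (1 'Y')


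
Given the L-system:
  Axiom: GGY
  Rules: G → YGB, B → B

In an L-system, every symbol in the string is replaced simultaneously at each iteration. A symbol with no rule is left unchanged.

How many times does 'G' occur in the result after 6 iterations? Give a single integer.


Step 0: GGY  (2 'G')
Step 1: YGBYGBY  (2 'G')
Step 2: YYGBBYYGBBY  (2 'G')
Step 3: YYYGBBBYYYGBBBY  (2 'G')
Step 4: YYYYGBBBBYYYYGBBBBY  (2 'G')
Step 5: YYYYYGBBBBBYYYYYGBBBBBY  (2 'G')
Step 6: YYYYYYGBBBBBBYYYYYYGBBBBBBY  (2 'G')

Answer: 2


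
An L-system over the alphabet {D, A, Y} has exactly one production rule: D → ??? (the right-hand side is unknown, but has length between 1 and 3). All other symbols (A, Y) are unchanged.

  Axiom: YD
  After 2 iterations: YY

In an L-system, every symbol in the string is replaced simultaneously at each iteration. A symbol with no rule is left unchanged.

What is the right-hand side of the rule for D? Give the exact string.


Trying D → Y:
  Step 0: YD
  Step 1: YY
  Step 2: YY
Matches the given result.

Answer: Y


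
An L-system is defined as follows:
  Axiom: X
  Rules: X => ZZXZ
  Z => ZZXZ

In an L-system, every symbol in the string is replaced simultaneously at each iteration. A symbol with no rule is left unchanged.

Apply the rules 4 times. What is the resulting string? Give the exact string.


Step 0: X
Step 1: ZZXZ
Step 2: ZZXZZZXZZZXZZZXZ
Step 3: ZZXZZZXZZZXZZZXZZZXZZZXZZZXZZZXZZZXZZZXZZZXZZZXZZZXZZZXZZZXZZZXZ
Step 4: ZZXZZZXZZZXZZZXZZZXZZZXZZZXZZZXZZZXZZZXZZZXZZZXZZZXZZZXZZZXZZZXZZZXZZZXZZZXZZZXZZZXZZZXZZZXZZZXZZZXZZZXZZZXZZZXZZZXZZZXZZZXZZZXZZZXZZZXZZZXZZZXZZZXZZZXZZZXZZZXZZZXZZZXZZZXZZZXZZZXZZZXZZZXZZZXZZZXZZZXZZZXZZZXZZZXZZZXZZZXZZZXZZZXZZZXZZZXZZZXZZZXZZZXZZZXZZZXZ

Answer: ZZXZZZXZZZXZZZXZZZXZZZXZZZXZZZXZZZXZZZXZZZXZZZXZZZXZZZXZZZXZZZXZZZXZZZXZZZXZZZXZZZXZZZXZZZXZZZXZZZXZZZXZZZXZZZXZZZXZZZXZZZXZZZXZZZXZZZXZZZXZZZXZZZXZZZXZZZXZZZXZZZXZZZXZZZXZZZXZZZXZZZXZZZXZZZXZZZXZZZXZZZXZZZXZZZXZZZXZZZXZZZXZZZXZZZXZZZXZZZXZZZXZZZXZZZXZZZXZ


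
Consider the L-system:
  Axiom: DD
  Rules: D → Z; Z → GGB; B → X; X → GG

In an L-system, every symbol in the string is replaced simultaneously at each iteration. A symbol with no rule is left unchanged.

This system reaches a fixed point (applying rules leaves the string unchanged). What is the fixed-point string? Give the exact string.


Answer: GGGGGGGG

Derivation:
Step 0: DD
Step 1: ZZ
Step 2: GGBGGB
Step 3: GGXGGX
Step 4: GGGGGGGG
Step 5: GGGGGGGG  (unchanged — fixed point at step 4)


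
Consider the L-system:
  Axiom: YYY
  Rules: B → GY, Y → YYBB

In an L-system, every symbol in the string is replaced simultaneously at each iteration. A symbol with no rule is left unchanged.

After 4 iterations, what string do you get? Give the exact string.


Step 0: YYY
Step 1: YYBBYYBBYYBB
Step 2: YYBBYYBBGYGYYYBBYYBBGYGYYYBBYYBBGYGY
Step 3: YYBBYYBBGYGYYYBBYYBBGYGYGYYBBGYYBBYYBBYYBBGYGYYYBBYYBBGYGYGYYBBGYYBBYYBBYYBBGYGYYYBBYYBBGYGYGYYBBGYYBB
Step 4: YYBBYYBBGYGYYYBBYYBBGYGYGYYBBGYYBBYYBBYYBBGYGYYYBBYYBBGYGYGYYBBGYYBBGYYBBYYBBGYGYGYYBBYYBBGYGYYYBBYYBBGYGYYYBBYYBBGYGYGYYBBGYYBBYYBBYYBBGYGYYYBBYYBBGYGYGYYBBGYYBBGYYBBYYBBGYGYGYYBBYYBBGYGYYYBBYYBBGYGYYYBBYYBBGYGYGYYBBGYYBBYYBBYYBBGYGYYYBBYYBBGYGYGYYBBGYYBBGYYBBYYBBGYGYGYYBBYYBBGYGY

Answer: YYBBYYBBGYGYYYBBYYBBGYGYGYYBBGYYBBYYBBYYBBGYGYYYBBYYBBGYGYGYYBBGYYBBGYYBBYYBBGYGYGYYBBYYBBGYGYYYBBYYBBGYGYYYBBYYBBGYGYGYYBBGYYBBYYBBYYBBGYGYYYBBYYBBGYGYGYYBBGYYBBGYYBBYYBBGYGYGYYBBYYBBGYGYYYBBYYBBGYGYYYBBYYBBGYGYGYYBBGYYBBYYBBYYBBGYGYYYBBYYBBGYGYGYYBBGYYBBGYYBBYYBBGYGYGYYBBYYBBGYGY


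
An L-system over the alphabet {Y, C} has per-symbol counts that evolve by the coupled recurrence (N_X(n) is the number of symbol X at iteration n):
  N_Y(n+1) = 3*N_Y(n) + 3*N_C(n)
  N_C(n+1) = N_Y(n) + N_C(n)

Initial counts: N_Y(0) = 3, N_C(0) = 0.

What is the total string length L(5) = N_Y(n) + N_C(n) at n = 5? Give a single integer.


Answer: 3072

Derivation:
Step 0: N_Y=3, N_C=0, L=3
Step 1: N_Y=9, N_C=3, L=12
Step 2: N_Y=36, N_C=12, L=48
Step 3: N_Y=144, N_C=48, L=192
Step 4: N_Y=576, N_C=192, L=768
Step 5: N_Y=2304, N_C=768, L=3072


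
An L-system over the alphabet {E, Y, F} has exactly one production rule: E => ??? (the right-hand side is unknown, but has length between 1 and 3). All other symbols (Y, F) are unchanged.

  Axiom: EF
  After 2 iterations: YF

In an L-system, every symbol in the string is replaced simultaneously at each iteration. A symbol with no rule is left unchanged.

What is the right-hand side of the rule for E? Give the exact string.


Answer: Y

Derivation:
Trying E => Y:
  Step 0: EF
  Step 1: YF
  Step 2: YF
Matches the given result.


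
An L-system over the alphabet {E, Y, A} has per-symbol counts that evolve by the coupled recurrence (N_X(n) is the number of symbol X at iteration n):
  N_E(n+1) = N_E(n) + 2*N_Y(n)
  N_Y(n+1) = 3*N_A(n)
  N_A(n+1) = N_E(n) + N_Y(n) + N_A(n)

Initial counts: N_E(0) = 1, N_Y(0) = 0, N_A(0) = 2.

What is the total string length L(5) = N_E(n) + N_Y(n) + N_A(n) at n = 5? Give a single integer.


Step 0: N_E=1, N_Y=0, N_A=2, L=3
Step 1: N_E=1, N_Y=6, N_A=3, L=10
Step 2: N_E=13, N_Y=9, N_A=10, L=32
Step 3: N_E=31, N_Y=30, N_A=32, L=93
Step 4: N_E=91, N_Y=96, N_A=93, L=280
Step 5: N_E=283, N_Y=279, N_A=280, L=842

Answer: 842


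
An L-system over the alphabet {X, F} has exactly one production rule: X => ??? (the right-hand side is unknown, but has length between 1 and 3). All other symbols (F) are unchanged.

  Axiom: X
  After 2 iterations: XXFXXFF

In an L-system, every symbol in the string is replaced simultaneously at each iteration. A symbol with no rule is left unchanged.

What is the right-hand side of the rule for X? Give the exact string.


Trying X => XXF:
  Step 0: X
  Step 1: XXF
  Step 2: XXFXXFF
Matches the given result.

Answer: XXF


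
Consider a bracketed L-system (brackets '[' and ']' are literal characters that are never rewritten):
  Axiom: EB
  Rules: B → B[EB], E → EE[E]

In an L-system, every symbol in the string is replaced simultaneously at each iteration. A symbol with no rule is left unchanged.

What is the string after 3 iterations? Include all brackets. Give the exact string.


Answer: EE[E]EE[E][EE[E]]EE[E]EE[E][EE[E]][EE[E]EE[E][EE[E]]]B[EB][EE[E]B[EB]][EE[E]EE[E][EE[E]]B[EB][EE[E]B[EB]]]

Derivation:
Step 0: EB
Step 1: EE[E]B[EB]
Step 2: EE[E]EE[E][EE[E]]B[EB][EE[E]B[EB]]
Step 3: EE[E]EE[E][EE[E]]EE[E]EE[E][EE[E]][EE[E]EE[E][EE[E]]]B[EB][EE[E]B[EB]][EE[E]EE[E][EE[E]]B[EB][EE[E]B[EB]]]


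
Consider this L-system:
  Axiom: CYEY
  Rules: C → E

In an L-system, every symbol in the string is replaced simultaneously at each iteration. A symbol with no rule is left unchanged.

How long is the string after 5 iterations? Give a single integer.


Step 0: length = 4
Step 1: length = 4
Step 2: length = 4
Step 3: length = 4
Step 4: length = 4
Step 5: length = 4

Answer: 4


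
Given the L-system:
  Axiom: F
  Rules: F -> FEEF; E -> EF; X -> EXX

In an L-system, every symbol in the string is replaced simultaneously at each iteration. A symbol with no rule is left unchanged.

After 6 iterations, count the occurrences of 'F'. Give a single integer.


Answer: 486

Derivation:
Step 0: length=1, 'F' count=1
Step 1: length=4, 'F' count=2
Step 2: length=12, 'F' count=6
Step 3: length=36, 'F' count=18
Step 4: length=108, 'F' count=54
Step 5: length=324, 'F' count=162
Step 6: length=972, 'F' count=486
Final string: FEEFEFEFFEEFEFFEEFEFFEEFFEEFEFEFFEEFEFFEEFFEEFEFEFFEEFEFFEEFFEEFEFEFFEEFFEEFEFEFFEEFEFFEEFEFFEEFFEEFEFEFFEEFEFFEEFFEEFEFEFFEEFFEEFEFEFFEEFEFFEEFEFFEEFFEEFEFEFFEEFEFFEEFFEEFEFEFFEEFFEEFEFEFFEEFEFFEEFEFFEEFFEEFEFEFFEEFFEEFEFEFFEEFEFFEEFEFFEEFFEEFEFEFFEEFEFFEEFFEEFEFEFFEEFEFFEEFFEEFEFEFFEEFFEEFEFEFFEEFEFFEEFEFFEEFFEEFEFEFFEEFEFFEEFFEEFEFEFFEEFFEEFEFEFFEEFEFFEEFEFFEEFFEEFEFEFFEEFFEEFEFEFFEEFEFFEEFEFFEEFFEEFEFEFFEEFEFFEEFFEEFEFEFFEEFEFFEEFFEEFEFEFFEEFFEEFEFEFFEEFEFFEEFEFFEEFFEEFEFEFFEEFEFFEEFFEEFEFEFFEEFFEEFEFEFFEEFEFFEEFEFFEEFFEEFEFEFFEEFFEEFEFEFFEEFEFFEEFEFFEEFFEEFEFEFFEEFEFFEEFFEEFEFEFFEEFEFFEEFFEEFEFEFFEEFFEEFEFEFFEEFEFFEEFEFFEEFFEEFEFEFFEEFFEEFEFEFFEEFEFFEEFEFFEEFFEEFEFEFFEEFEFFEEFFEEFEFEFFEEFEFFEEFFEEFEFEFFEEFFEEFEFEFFEEFEFFEEFEFFEEFFEEFEFEFFEEFEFFEEFFEEFEFEFFEEFFEEFEFEFFEEFEFFEEFEFFEEFFEEFEFEFFEEFEFFEEFFEEFEFEFFEEFFEEFEFEFFEEFEFFEEFEFFEEFFEEFEFEFFEEFFEEFEFEFFEEFEFFEEFEFFEEFFEEFEFEFFEEFEFFEEFFEEFEFEFFEEFEFFEEFFEEFEFEFFEEFFEEFEFEFFEEFEFFEEFEFFEEFFEEFEFEFFEEF


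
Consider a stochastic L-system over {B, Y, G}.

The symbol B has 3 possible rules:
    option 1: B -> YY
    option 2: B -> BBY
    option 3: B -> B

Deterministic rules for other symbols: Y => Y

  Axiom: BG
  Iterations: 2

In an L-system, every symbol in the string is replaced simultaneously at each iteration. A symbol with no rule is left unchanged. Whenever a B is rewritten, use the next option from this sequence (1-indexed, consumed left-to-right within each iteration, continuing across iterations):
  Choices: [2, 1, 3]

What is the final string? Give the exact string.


Answer: YYBYG

Derivation:
Step 0: BG
Step 1: BBYG  (used choices [2])
Step 2: YYBYG  (used choices [1, 3])


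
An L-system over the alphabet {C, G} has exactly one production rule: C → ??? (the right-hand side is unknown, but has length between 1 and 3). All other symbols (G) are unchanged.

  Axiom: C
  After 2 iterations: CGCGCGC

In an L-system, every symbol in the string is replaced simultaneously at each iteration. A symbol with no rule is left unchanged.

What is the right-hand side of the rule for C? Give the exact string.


Answer: CGC

Derivation:
Trying C → CGC:
  Step 0: C
  Step 1: CGC
  Step 2: CGCGCGC
Matches the given result.


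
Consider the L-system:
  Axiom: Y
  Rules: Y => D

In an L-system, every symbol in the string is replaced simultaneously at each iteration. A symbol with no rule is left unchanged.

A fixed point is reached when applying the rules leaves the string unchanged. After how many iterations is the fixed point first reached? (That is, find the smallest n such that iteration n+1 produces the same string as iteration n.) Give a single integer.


Answer: 1

Derivation:
Step 0: Y
Step 1: D
Step 2: D  (unchanged — fixed point at step 1)


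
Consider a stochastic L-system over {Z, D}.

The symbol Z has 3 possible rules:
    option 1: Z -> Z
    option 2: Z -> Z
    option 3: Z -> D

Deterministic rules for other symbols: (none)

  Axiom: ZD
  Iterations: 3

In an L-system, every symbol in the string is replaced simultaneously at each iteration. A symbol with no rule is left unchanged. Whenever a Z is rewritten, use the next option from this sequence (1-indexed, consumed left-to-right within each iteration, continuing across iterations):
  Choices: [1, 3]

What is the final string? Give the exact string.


Step 0: ZD
Step 1: ZD  (used choices [1])
Step 2: DD  (used choices [3])
Step 3: DD  (used choices [])

Answer: DD


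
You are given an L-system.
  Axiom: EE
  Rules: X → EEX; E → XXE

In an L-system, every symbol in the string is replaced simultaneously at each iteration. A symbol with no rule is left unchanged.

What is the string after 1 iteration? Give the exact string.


Step 0: EE
Step 1: XXEXXE

Answer: XXEXXE


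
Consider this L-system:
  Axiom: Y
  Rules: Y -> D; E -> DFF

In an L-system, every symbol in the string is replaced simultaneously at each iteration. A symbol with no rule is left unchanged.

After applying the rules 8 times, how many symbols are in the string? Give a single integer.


Step 0: length = 1
Step 1: length = 1
Step 2: length = 1
Step 3: length = 1
Step 4: length = 1
Step 5: length = 1
Step 6: length = 1
Step 7: length = 1
Step 8: length = 1

Answer: 1


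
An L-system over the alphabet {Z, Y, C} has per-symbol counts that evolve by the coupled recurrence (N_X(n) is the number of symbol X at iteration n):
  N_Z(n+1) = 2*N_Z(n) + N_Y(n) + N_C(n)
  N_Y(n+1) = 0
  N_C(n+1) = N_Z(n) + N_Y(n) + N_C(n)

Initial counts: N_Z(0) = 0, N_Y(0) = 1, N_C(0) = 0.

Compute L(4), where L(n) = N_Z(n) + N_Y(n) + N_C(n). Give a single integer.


Step 0: N_Z=0, N_Y=1, N_C=0, L=1
Step 1: N_Z=1, N_Y=0, N_C=1, L=2
Step 2: N_Z=3, N_Y=0, N_C=2, L=5
Step 3: N_Z=8, N_Y=0, N_C=5, L=13
Step 4: N_Z=21, N_Y=0, N_C=13, L=34

Answer: 34


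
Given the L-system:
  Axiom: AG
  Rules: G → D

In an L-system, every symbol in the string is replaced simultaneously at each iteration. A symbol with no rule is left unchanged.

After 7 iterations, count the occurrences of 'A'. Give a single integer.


Step 0: AG  (1 'A')
Step 1: AD  (1 'A')
Step 2: AD  (1 'A')
Step 3: AD  (1 'A')
Step 4: AD  (1 'A')
Step 5: AD  (1 'A')
Step 6: AD  (1 'A')
Step 7: AD  (1 'A')

Answer: 1


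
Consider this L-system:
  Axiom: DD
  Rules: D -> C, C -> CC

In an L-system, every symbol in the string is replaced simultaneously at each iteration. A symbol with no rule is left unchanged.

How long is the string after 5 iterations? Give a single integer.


Step 0: length = 2
Step 1: length = 2
Step 2: length = 4
Step 3: length = 8
Step 4: length = 16
Step 5: length = 32

Answer: 32


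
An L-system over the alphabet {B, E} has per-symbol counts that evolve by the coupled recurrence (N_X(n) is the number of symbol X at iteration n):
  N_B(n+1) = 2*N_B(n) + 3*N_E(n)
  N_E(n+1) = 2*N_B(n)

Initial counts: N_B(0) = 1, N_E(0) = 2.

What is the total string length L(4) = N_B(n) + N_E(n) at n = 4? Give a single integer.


Answer: 500

Derivation:
Step 0: N_B=1, N_E=2, L=3
Step 1: N_B=8, N_E=2, L=10
Step 2: N_B=22, N_E=16, L=38
Step 3: N_B=92, N_E=44, L=136
Step 4: N_B=316, N_E=184, L=500


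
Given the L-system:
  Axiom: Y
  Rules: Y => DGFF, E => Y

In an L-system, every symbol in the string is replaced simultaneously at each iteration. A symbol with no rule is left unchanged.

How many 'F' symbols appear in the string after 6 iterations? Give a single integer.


Answer: 2

Derivation:
Step 0: Y  (0 'F')
Step 1: DGFF  (2 'F')
Step 2: DGFF  (2 'F')
Step 3: DGFF  (2 'F')
Step 4: DGFF  (2 'F')
Step 5: DGFF  (2 'F')
Step 6: DGFF  (2 'F')


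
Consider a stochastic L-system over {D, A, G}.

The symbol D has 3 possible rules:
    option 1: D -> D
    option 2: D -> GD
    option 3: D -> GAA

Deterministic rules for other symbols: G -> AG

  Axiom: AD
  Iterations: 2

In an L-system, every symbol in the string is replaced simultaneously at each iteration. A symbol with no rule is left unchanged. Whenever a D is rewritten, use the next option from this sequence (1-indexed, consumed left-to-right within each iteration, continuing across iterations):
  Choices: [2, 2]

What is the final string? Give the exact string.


Step 0: AD
Step 1: AGD  (used choices [2])
Step 2: AAGGD  (used choices [2])

Answer: AAGGD


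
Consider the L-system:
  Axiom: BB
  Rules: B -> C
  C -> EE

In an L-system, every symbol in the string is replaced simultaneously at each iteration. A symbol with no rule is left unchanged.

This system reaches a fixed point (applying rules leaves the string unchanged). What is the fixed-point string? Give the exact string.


Answer: EEEE

Derivation:
Step 0: BB
Step 1: CC
Step 2: EEEE
Step 3: EEEE  (unchanged — fixed point at step 2)


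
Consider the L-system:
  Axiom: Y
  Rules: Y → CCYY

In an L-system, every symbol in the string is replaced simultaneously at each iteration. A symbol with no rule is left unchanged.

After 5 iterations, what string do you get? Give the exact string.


Step 0: Y
Step 1: CCYY
Step 2: CCCCYYCCYY
Step 3: CCCCCCYYCCYYCCCCYYCCYY
Step 4: CCCCCCCCYYCCYYCCCCYYCCYYCCCCCCYYCCYYCCCCYYCCYY
Step 5: CCCCCCCCCCYYCCYYCCCCYYCCYYCCCCCCYYCCYYCCCCYYCCYYCCCCCCCCYYCCYYCCCCYYCCYYCCCCCCYYCCYYCCCCYYCCYY

Answer: CCCCCCCCCCYYCCYYCCCCYYCCYYCCCCCCYYCCYYCCCCYYCCYYCCCCCCCCYYCCYYCCCCYYCCYYCCCCCCYYCCYYCCCCYYCCYY


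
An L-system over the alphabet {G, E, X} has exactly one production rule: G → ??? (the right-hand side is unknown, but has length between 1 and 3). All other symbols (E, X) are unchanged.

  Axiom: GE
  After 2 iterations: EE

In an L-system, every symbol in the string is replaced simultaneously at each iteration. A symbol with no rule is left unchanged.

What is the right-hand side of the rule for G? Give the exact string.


Answer: E

Derivation:
Trying G → E:
  Step 0: GE
  Step 1: EE
  Step 2: EE
Matches the given result.


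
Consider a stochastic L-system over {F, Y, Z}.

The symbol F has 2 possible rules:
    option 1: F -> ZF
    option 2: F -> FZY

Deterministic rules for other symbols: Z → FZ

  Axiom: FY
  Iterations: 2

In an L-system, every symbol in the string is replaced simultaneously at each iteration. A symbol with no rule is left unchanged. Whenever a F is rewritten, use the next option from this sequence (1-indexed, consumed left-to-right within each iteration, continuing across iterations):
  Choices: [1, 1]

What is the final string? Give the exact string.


Step 0: FY
Step 1: ZFY  (used choices [1])
Step 2: FZZFY  (used choices [1])

Answer: FZZFY


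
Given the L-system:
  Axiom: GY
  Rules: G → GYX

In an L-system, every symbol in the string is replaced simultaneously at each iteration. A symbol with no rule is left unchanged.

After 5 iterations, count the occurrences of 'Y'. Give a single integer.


Answer: 6

Derivation:
Step 0: GY  (1 'Y')
Step 1: GYXY  (2 'Y')
Step 2: GYXYXY  (3 'Y')
Step 3: GYXYXYXY  (4 'Y')
Step 4: GYXYXYXYXY  (5 'Y')
Step 5: GYXYXYXYXYXY  (6 'Y')


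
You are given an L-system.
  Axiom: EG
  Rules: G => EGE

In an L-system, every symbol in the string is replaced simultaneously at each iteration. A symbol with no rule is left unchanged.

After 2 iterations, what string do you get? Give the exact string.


Answer: EEEGEE

Derivation:
Step 0: EG
Step 1: EEGE
Step 2: EEEGEE


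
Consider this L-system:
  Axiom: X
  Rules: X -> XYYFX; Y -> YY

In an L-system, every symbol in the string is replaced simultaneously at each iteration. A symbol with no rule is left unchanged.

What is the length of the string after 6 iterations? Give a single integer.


Step 0: length = 1
Step 1: length = 5
Step 2: length = 15
Step 3: length = 39
Step 4: length = 95
Step 5: length = 223
Step 6: length = 511

Answer: 511


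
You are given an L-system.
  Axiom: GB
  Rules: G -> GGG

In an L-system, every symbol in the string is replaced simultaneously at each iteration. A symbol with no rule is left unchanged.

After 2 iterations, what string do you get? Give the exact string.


Step 0: GB
Step 1: GGGB
Step 2: GGGGGGGGGB

Answer: GGGGGGGGGB


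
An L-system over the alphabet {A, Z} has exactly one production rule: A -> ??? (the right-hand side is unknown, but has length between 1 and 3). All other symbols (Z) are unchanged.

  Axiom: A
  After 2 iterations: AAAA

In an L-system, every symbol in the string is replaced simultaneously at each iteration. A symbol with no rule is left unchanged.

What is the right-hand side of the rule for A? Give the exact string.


Trying A -> AA:
  Step 0: A
  Step 1: AA
  Step 2: AAAA
Matches the given result.

Answer: AA


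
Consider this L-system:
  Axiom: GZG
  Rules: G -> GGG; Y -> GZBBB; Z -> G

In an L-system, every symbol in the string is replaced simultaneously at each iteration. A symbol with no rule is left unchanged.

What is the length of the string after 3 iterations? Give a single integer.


Step 0: length = 3
Step 1: length = 7
Step 2: length = 21
Step 3: length = 63

Answer: 63


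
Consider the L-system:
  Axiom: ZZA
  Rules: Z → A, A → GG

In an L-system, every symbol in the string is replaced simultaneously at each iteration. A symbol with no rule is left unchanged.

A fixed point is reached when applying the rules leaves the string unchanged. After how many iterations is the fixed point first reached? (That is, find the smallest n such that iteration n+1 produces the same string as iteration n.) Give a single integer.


Step 0: ZZA
Step 1: AAGG
Step 2: GGGGGG
Step 3: GGGGGG  (unchanged — fixed point at step 2)

Answer: 2


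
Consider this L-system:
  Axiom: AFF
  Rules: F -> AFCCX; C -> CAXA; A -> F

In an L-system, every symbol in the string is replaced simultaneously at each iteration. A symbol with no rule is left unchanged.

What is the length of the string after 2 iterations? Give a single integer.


Answer: 35

Derivation:
Step 0: length = 3
Step 1: length = 11
Step 2: length = 35


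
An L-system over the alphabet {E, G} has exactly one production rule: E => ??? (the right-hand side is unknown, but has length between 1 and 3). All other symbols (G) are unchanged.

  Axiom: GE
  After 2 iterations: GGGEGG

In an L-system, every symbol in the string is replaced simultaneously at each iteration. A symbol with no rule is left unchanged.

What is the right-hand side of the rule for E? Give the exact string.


Trying E => GEG:
  Step 0: GE
  Step 1: GGEG
  Step 2: GGGEGG
Matches the given result.

Answer: GEG


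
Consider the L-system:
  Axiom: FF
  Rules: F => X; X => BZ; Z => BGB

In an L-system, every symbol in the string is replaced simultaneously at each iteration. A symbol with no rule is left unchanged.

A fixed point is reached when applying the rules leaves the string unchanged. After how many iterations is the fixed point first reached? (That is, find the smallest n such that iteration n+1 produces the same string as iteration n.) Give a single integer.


Step 0: FF
Step 1: XX
Step 2: BZBZ
Step 3: BBGBBBGB
Step 4: BBGBBBGB  (unchanged — fixed point at step 3)

Answer: 3


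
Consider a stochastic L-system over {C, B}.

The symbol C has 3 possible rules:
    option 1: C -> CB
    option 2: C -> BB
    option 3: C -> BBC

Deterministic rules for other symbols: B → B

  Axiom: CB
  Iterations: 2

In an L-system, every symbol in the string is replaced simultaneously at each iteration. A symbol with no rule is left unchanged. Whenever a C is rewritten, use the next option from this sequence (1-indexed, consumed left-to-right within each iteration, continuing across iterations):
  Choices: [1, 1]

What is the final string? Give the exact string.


Step 0: CB
Step 1: CBB  (used choices [1])
Step 2: CBBB  (used choices [1])

Answer: CBBB


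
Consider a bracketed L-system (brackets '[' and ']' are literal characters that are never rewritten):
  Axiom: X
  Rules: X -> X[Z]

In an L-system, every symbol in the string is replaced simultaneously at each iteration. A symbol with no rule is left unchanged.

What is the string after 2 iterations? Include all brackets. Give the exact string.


Step 0: X
Step 1: X[Z]
Step 2: X[Z][Z]

Answer: X[Z][Z]


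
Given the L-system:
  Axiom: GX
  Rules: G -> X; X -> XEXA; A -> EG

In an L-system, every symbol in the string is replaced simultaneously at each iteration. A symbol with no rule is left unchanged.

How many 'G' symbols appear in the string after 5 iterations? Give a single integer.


Step 0: GX  (1 'G')
Step 1: XXEXA  (0 'G')
Step 2: XEXAXEXAEXEXAEG  (1 'G')
Step 3: XEXAEXEXAEGXEXAEXEXAEGEXEXAEXEXAEGEX  (3 'G')
Step 4: XEXAEXEXAEGEXEXAEXEXAEGEXXEXAEXEXAEGEXEXAEXEXAEGEXEXEXAEXEXAEGEXEXAEXEXAEGEXEXEXA  (6 'G')
Step 5: XEXAEXEXAEGEXEXAEXEXAEGEXEXEXAEXEXAEGEXEXAEXEXAEGEXEXEXAXEXAEXEXAEGEXEXAEXEXAEGEXEXEXAEXEXAEGEXEXAEXEXAEGEXEXEXAEXEXAEXEXAEGEXEXAEXEXAEGEXEXEXAEXEXAEGEXEXAEXEXAEGEXEXEXAEXEXAEXEXAEG  (13 'G')

Answer: 13


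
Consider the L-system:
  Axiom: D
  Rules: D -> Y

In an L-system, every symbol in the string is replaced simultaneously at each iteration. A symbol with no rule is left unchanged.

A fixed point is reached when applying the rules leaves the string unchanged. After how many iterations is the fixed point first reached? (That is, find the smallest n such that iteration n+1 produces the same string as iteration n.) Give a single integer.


Step 0: D
Step 1: Y
Step 2: Y  (unchanged — fixed point at step 1)

Answer: 1


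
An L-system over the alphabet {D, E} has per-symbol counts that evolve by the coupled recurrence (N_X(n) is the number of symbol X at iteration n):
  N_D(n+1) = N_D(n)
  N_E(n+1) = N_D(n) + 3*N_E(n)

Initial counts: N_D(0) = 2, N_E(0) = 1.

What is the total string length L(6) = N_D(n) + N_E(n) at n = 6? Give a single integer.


Step 0: N_D=2, N_E=1, L=3
Step 1: N_D=2, N_E=5, L=7
Step 2: N_D=2, N_E=17, L=19
Step 3: N_D=2, N_E=53, L=55
Step 4: N_D=2, N_E=161, L=163
Step 5: N_D=2, N_E=485, L=487
Step 6: N_D=2, N_E=1457, L=1459

Answer: 1459


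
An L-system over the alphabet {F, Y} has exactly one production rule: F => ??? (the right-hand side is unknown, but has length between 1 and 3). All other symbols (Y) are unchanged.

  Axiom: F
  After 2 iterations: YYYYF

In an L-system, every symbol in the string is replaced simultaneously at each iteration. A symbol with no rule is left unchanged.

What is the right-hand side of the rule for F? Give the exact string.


Trying F => YYF:
  Step 0: F
  Step 1: YYF
  Step 2: YYYYF
Matches the given result.

Answer: YYF


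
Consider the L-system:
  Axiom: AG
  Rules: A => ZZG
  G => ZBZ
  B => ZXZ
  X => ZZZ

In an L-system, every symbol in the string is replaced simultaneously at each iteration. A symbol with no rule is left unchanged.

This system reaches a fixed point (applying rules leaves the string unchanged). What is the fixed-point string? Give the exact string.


Step 0: AG
Step 1: ZZGZBZ
Step 2: ZZZBZZZXZZ
Step 3: ZZZZXZZZZZZZZZ
Step 4: ZZZZZZZZZZZZZZZZ
Step 5: ZZZZZZZZZZZZZZZZ  (unchanged — fixed point at step 4)

Answer: ZZZZZZZZZZZZZZZZ


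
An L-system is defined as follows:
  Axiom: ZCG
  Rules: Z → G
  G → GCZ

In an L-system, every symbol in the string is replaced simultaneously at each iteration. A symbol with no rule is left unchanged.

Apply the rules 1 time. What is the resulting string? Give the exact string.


Answer: GCGCZ

Derivation:
Step 0: ZCG
Step 1: GCGCZ


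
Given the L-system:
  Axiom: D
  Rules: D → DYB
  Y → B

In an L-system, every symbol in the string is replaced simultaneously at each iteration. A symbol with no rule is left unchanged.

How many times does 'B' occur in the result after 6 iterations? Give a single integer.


Answer: 11

Derivation:
Step 0: D  (0 'B')
Step 1: DYB  (1 'B')
Step 2: DYBBB  (3 'B')
Step 3: DYBBBBB  (5 'B')
Step 4: DYBBBBBBB  (7 'B')
Step 5: DYBBBBBBBBB  (9 'B')
Step 6: DYBBBBBBBBBBB  (11 'B')


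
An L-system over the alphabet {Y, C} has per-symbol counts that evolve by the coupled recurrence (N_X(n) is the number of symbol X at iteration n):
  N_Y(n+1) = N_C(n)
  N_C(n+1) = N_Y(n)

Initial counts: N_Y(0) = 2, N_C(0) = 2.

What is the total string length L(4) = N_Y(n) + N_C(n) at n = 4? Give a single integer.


Step 0: N_Y=2, N_C=2, L=4
Step 1: N_Y=2, N_C=2, L=4
Step 2: N_Y=2, N_C=2, L=4
Step 3: N_Y=2, N_C=2, L=4
Step 4: N_Y=2, N_C=2, L=4

Answer: 4


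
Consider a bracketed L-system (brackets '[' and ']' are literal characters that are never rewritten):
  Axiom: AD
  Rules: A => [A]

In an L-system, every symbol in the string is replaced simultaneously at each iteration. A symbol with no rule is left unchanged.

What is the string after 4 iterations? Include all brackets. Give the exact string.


Answer: [[[[A]]]]D

Derivation:
Step 0: AD
Step 1: [A]D
Step 2: [[A]]D
Step 3: [[[A]]]D
Step 4: [[[[A]]]]D


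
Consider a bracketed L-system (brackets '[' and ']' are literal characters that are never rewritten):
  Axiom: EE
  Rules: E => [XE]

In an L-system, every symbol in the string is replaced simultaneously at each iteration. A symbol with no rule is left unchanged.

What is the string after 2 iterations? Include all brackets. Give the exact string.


Step 0: EE
Step 1: [XE][XE]
Step 2: [X[XE]][X[XE]]

Answer: [X[XE]][X[XE]]


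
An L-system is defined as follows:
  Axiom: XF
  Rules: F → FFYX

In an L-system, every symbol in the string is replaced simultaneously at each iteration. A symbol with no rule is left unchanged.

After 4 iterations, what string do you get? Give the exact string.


Step 0: XF
Step 1: XFFYX
Step 2: XFFYXFFYXYX
Step 3: XFFYXFFYXYXFFYXFFYXYXYX
Step 4: XFFYXFFYXYXFFYXFFYXYXYXFFYXFFYXYXFFYXFFYXYXYXYX

Answer: XFFYXFFYXYXFFYXFFYXYXYXFFYXFFYXYXFFYXFFYXYXYXYX


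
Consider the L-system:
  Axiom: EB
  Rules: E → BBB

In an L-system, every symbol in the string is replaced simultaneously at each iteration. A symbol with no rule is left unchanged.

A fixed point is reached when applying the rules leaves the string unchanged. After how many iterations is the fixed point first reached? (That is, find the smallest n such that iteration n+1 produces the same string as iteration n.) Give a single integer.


Answer: 1

Derivation:
Step 0: EB
Step 1: BBBB
Step 2: BBBB  (unchanged — fixed point at step 1)


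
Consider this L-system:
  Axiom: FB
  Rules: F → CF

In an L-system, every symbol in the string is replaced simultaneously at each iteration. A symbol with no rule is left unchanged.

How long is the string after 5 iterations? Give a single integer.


Step 0: length = 2
Step 1: length = 3
Step 2: length = 4
Step 3: length = 5
Step 4: length = 6
Step 5: length = 7

Answer: 7


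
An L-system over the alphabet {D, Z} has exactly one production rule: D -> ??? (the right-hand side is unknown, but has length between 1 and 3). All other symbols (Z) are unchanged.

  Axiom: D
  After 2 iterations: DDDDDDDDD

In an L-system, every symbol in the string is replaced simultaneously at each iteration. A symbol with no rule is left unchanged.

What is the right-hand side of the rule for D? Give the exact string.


Answer: DDD

Derivation:
Trying D -> DDD:
  Step 0: D
  Step 1: DDD
  Step 2: DDDDDDDDD
Matches the given result.


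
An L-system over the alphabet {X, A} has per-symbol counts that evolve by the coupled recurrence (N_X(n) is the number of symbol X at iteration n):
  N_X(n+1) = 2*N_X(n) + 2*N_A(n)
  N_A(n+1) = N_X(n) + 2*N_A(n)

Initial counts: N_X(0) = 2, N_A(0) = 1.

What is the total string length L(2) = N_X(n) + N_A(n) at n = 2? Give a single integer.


Answer: 34

Derivation:
Step 0: N_X=2, N_A=1, L=3
Step 1: N_X=6, N_A=4, L=10
Step 2: N_X=20, N_A=14, L=34


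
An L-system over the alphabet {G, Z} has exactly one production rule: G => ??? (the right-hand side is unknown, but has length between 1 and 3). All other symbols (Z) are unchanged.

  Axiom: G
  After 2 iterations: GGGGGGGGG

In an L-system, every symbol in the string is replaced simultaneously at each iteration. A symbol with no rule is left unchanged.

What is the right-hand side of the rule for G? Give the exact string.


Answer: GGG

Derivation:
Trying G => GGG:
  Step 0: G
  Step 1: GGG
  Step 2: GGGGGGGGG
Matches the given result.


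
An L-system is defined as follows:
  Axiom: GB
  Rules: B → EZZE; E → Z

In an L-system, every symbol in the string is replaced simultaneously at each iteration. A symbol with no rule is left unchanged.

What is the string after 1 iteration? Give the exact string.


Answer: GEZZE

Derivation:
Step 0: GB
Step 1: GEZZE


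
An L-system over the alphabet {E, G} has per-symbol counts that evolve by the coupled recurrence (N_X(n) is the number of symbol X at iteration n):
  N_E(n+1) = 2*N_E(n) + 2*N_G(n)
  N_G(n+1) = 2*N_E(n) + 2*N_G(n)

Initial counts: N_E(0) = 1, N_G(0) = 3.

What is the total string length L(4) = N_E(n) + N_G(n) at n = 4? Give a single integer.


Step 0: N_E=1, N_G=3, L=4
Step 1: N_E=8, N_G=8, L=16
Step 2: N_E=32, N_G=32, L=64
Step 3: N_E=128, N_G=128, L=256
Step 4: N_E=512, N_G=512, L=1024

Answer: 1024


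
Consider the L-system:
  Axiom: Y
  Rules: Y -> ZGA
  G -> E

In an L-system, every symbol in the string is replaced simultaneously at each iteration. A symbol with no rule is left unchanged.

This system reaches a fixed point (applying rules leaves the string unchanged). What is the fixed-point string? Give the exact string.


Answer: ZEA

Derivation:
Step 0: Y
Step 1: ZGA
Step 2: ZEA
Step 3: ZEA  (unchanged — fixed point at step 2)


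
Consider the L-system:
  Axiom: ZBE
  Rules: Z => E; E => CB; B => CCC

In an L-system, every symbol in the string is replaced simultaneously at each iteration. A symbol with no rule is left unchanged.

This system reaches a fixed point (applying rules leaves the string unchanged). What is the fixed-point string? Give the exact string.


Step 0: ZBE
Step 1: ECCCCB
Step 2: CBCCCCCCC
Step 3: CCCCCCCCCCC
Step 4: CCCCCCCCCCC  (unchanged — fixed point at step 3)

Answer: CCCCCCCCCCC


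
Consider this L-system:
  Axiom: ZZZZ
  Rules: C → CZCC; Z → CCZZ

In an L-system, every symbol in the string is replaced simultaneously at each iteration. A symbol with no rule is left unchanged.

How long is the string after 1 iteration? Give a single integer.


Step 0: length = 4
Step 1: length = 16

Answer: 16


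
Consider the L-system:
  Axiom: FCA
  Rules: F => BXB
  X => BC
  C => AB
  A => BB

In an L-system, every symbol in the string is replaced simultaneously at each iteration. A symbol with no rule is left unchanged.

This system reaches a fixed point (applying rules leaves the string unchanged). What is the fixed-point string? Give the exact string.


Step 0: FCA
Step 1: BXBABBB
Step 2: BBCBBBBBB
Step 3: BBABBBBBBB
Step 4: BBBBBBBBBBB
Step 5: BBBBBBBBBBB  (unchanged — fixed point at step 4)

Answer: BBBBBBBBBBB


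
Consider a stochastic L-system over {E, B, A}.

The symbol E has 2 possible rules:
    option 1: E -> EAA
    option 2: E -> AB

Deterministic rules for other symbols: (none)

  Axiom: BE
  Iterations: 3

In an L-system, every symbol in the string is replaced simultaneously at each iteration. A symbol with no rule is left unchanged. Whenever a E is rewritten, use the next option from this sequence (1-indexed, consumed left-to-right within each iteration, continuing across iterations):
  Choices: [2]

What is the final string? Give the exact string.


Step 0: BE
Step 1: BAB  (used choices [2])
Step 2: BAB  (used choices [])
Step 3: BAB  (used choices [])

Answer: BAB


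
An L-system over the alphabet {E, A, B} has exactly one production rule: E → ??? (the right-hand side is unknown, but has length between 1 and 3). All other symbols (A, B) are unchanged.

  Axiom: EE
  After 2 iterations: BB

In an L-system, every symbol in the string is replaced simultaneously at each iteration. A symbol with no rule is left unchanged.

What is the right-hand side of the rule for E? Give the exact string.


Trying E → B:
  Step 0: EE
  Step 1: BB
  Step 2: BB
Matches the given result.

Answer: B


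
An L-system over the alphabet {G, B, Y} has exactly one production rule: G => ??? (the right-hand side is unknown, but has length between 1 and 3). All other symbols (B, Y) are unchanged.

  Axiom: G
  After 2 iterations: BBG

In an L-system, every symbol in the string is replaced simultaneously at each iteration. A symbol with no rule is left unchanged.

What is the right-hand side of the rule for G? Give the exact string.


Trying G => BG:
  Step 0: G
  Step 1: BG
  Step 2: BBG
Matches the given result.

Answer: BG


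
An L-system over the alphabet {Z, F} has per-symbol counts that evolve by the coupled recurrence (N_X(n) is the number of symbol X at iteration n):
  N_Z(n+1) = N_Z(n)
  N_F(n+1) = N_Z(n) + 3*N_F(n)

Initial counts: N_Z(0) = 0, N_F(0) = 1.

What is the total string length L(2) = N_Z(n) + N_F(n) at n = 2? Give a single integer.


Answer: 9

Derivation:
Step 0: N_Z=0, N_F=1, L=1
Step 1: N_Z=0, N_F=3, L=3
Step 2: N_Z=0, N_F=9, L=9


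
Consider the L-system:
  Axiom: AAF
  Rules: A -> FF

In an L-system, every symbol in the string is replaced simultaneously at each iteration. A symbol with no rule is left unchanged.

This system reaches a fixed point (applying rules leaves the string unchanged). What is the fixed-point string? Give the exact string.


Step 0: AAF
Step 1: FFFFF
Step 2: FFFFF  (unchanged — fixed point at step 1)

Answer: FFFFF


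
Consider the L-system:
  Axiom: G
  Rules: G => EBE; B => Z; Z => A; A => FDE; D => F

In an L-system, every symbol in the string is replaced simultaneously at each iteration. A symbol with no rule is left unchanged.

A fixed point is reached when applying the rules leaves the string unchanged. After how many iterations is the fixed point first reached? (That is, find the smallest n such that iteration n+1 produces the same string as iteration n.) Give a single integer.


Answer: 5

Derivation:
Step 0: G
Step 1: EBE
Step 2: EZE
Step 3: EAE
Step 4: EFDEE
Step 5: EFFEE
Step 6: EFFEE  (unchanged — fixed point at step 5)


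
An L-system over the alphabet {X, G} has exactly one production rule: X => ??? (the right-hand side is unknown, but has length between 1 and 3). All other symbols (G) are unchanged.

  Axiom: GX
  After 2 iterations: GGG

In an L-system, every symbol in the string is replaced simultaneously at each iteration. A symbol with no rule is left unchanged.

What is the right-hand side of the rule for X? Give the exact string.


Answer: GG

Derivation:
Trying X => GG:
  Step 0: GX
  Step 1: GGG
  Step 2: GGG
Matches the given result.


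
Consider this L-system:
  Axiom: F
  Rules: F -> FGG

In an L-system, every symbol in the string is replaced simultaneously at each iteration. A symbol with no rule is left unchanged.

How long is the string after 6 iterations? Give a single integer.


Answer: 13

Derivation:
Step 0: length = 1
Step 1: length = 3
Step 2: length = 5
Step 3: length = 7
Step 4: length = 9
Step 5: length = 11
Step 6: length = 13


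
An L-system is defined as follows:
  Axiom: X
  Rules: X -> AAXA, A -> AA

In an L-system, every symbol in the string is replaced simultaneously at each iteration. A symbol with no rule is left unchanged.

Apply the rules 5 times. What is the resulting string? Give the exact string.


Step 0: X
Step 1: AAXA
Step 2: AAAAAAXAAA
Step 3: AAAAAAAAAAAAAAXAAAAAAA
Step 4: AAAAAAAAAAAAAAAAAAAAAAAAAAAAAAXAAAAAAAAAAAAAAA
Step 5: AAAAAAAAAAAAAAAAAAAAAAAAAAAAAAAAAAAAAAAAAAAAAAAAAAAAAAAAAAAAAAXAAAAAAAAAAAAAAAAAAAAAAAAAAAAAAA

Answer: AAAAAAAAAAAAAAAAAAAAAAAAAAAAAAAAAAAAAAAAAAAAAAAAAAAAAAAAAAAAAAXAAAAAAAAAAAAAAAAAAAAAAAAAAAAAAA


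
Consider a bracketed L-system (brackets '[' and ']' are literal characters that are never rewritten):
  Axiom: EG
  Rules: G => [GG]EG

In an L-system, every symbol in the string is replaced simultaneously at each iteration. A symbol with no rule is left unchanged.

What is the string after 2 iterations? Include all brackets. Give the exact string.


Answer: E[[GG]EG[GG]EG]E[GG]EG

Derivation:
Step 0: EG
Step 1: E[GG]EG
Step 2: E[[GG]EG[GG]EG]E[GG]EG


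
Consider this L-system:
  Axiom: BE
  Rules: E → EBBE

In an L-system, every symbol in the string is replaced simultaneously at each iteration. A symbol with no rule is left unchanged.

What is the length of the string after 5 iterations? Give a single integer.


Answer: 95

Derivation:
Step 0: length = 2
Step 1: length = 5
Step 2: length = 11
Step 3: length = 23
Step 4: length = 47
Step 5: length = 95
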